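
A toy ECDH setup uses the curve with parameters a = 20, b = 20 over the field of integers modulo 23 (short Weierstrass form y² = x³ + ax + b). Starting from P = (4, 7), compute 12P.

Repeated addition: build up to 12P.
2P: tangent at (4, 7): λ = (3·4² + 20)/(2·7) ≡ 22/14. 14⁻¹ ≡ 5 (mod 23), so λ ≡ 22·5 ≡ 18.
  x = λ² - 4 - 4 = 324 - 8 ≡ 17; y = λ·(4 - 17) - 7 ≡ 12. → (17, 12)
3P: (17, 12) + (4, 7). λ = (7 - 12)/(4 - 17) ≡ 18/10 mod 23. 10⁻¹ ≡ 7 (mod 23) since 10·7 = 70 ≡ 1, so λ ≡ 11.
  x = λ² - 17 - 4 = 121 - 21 ≡ 8; y = λ·(17 - 8) - 12 ≡ 18. → (8, 18)
4P: (8, 18) + (4, 7). λ = (7 - 18)/(4 - 8) ≡ 12/19 mod 23. 19⁻¹ ≡ 17 (mod 23), so λ ≡ 20.
  x = λ² - 8 - 4 = 400 - 12 ≡ 20; y = λ·(8 - 20) - 18 ≡ 18. → (20, 18)
5P: (20, 18) + (4, 7). λ = (7 - 18)/(4 - 20) ≡ 12/7 mod 23. 7⁻¹ ≡ 10 (mod 23) since 7·10 = 70 ≡ 1, so λ ≡ 5.
  x = λ² - 20 - 4 = 25 - 24 ≡ 1; y = λ·(20 - 1) - 18 ≡ 8. → (1, 8)
6P: (1, 8) + (4, 7). λ = (7 - 8)/(4 - 1) ≡ 22/3 mod 23. 3⁻¹ ≡ 8 (mod 23), so λ ≡ 15.
  x = λ² - 1 - 4 = 225 - 5 ≡ 13; y = λ·(1 - 13) - 8 ≡ 19. → (13, 19)
7P: (13, 19) + (4, 7). λ = (7 - 19)/(4 - 13) ≡ 11/14 mod 23. 14⁻¹ ≡ 5 (mod 23), so λ ≡ 9.
  x = λ² - 13 - 4 = 81 - 17 ≡ 18; y = λ·(13 - 18) - 19 ≡ 5. → (18, 5)
8P: (18, 5) + (4, 7). λ = (7 - 5)/(4 - 18) ≡ 2/9 mod 23. 9⁻¹ ≡ 18 (mod 23), so λ ≡ 13.
  x = λ² - 18 - 4 = 169 - 22 ≡ 9; y = λ·(18 - 9) - 5 ≡ 20. → (9, 20)
9P: (9, 20) + (4, 7). λ = (7 - 20)/(4 - 9) ≡ 10/18 mod 23. 18⁻¹ ≡ 9 (mod 23), so λ ≡ 21.
  x = λ² - 9 - 4 = 441 - 13 ≡ 14; y = λ·(9 - 14) - 20 ≡ 13. → (14, 13)
10P: (14, 13) + (4, 7). λ = (7 - 13)/(4 - 14) ≡ 17/13 mod 23. 13⁻¹ ≡ 16 (mod 23), so λ ≡ 19.
  x = λ² - 14 - 4 = 361 - 18 ≡ 21; y = λ·(14 - 21) - 13 ≡ 15. → (21, 15)
11P: (21, 15) + (4, 7). λ = (7 - 15)/(4 - 21) ≡ 15/6 mod 23. 6⁻¹ ≡ 4 (mod 23), so λ ≡ 14.
  x = λ² - 21 - 4 = 196 - 25 ≡ 10; y = λ·(21 - 10) - 15 ≡ 1. → (10, 1)
12P: (10, 1) + (4, 7). λ = (7 - 1)/(4 - 10) ≡ 6/17 mod 23. 17⁻¹ ≡ 19 (mod 23), so λ ≡ 22.
  x = λ² - 10 - 4 = 484 - 14 ≡ 10; y = λ·(10 - 10) - 1 ≡ 22. → (10, 22)

(10, 22)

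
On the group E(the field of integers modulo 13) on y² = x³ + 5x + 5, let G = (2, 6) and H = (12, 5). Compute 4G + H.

(12, 8)

First 4G:
Double-and-add on 4 = (100)₂. Start with G = (2, 6) for the leading 1-bit.
double: tangent at (2, 6): λ = (3·2² + 5)/(2·6) ≡ 4/12. 12⁻¹ ≡ 12 (mod 13), so λ ≡ 4·12 ≡ 9.
  x = λ² - 2 - 2 = 81 - 4 ≡ 12; y = λ·(2 - 12) - 6 ≡ 8. → (12, 8)
double: tangent at (12, 8): λ = (3·12² + 5)/(2·8) ≡ 8/3. 3⁻¹ ≡ 9 (mod 13), so λ ≡ 8·9 ≡ 7.
  x = λ² - 12 - 12 = 49 - 24 ≡ 12; y = λ·(12 - 12) - 8 ≡ 5. → (12, 5)
4G = (12, 5).
Finally 4G + H:
tangent at (12, 5): λ = (3·12² + 5)/(2·5) ≡ 8/10. 10⁻¹ ≡ 4 (mod 13), so λ ≡ 8·4 ≡ 6.
  x = λ² - 12 - 12 = 36 - 24 ≡ 12; y = λ·(12 - 12) - 5 ≡ 8. → (12, 8)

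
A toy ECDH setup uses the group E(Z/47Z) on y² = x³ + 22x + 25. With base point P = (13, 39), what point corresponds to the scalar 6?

(23, 14)

Repeated addition: build up to 6P.
2P: tangent at (13, 39): λ = (3·13² + 22)/(2·39) ≡ 12/31. 31⁻¹ ≡ 44 (mod 47), so λ ≡ 12·44 ≡ 11.
  x = λ² - 13 - 13 = 121 - 26 ≡ 1; y = λ·(13 - 1) - 39 ≡ 46. → (1, 46)
3P: (1, 46) + (13, 39). λ = (39 - 46)/(13 - 1) ≡ 40/12 mod 47. 12⁻¹ ≡ 4 (mod 47), so λ ≡ 19.
  x = λ² - 1 - 13 = 361 - 14 ≡ 18; y = λ·(1 - 18) - 46 ≡ 7. → (18, 7)
4P: (18, 7) + (13, 39). λ = (39 - 7)/(13 - 18) ≡ 32/42 mod 47. 42⁻¹ ≡ 28 (mod 47), so λ ≡ 3.
  x = λ² - 18 - 13 = 9 - 31 ≡ 25; y = λ·(18 - 25) - 7 ≡ 19. → (25, 19)
5P: (25, 19) + (13, 39). λ = (39 - 19)/(13 - 25) ≡ 20/35 mod 47. 35⁻¹ ≡ 43 (mod 47), so λ ≡ 14.
  x = λ² - 25 - 13 = 196 - 38 ≡ 17; y = λ·(25 - 17) - 19 ≡ 46. → (17, 46)
6P: (17, 46) + (13, 39). λ = (39 - 46)/(13 - 17) ≡ 40/43 mod 47. 43⁻¹ ≡ 35 (mod 47), so λ ≡ 37.
  x = λ² - 17 - 13 = 1369 - 30 ≡ 23; y = λ·(17 - 23) - 46 ≡ 14. → (23, 14)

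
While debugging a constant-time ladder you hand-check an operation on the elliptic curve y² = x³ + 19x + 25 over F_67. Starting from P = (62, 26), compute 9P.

Double-and-add on 9 = (1001)₂. Start with P = (62, 26) for the leading 1-bit.
double: tangent at (62, 26): λ = (3·62² + 19)/(2·26) ≡ 27/52. 52⁻¹ ≡ 58 (mod 67), so λ ≡ 27·58 ≡ 25.
  x = λ² - 62 - 62 = 625 - 124 ≡ 32; y = λ·(62 - 32) - 26 ≡ 54. → (32, 54)
double: tangent at (32, 54): λ = (3·32² + 19)/(2·54) ≡ 9/41. 41⁻¹ ≡ 18 (mod 67), so λ ≡ 9·18 ≡ 28.
  x = λ² - 32 - 32 = 784 - 64 ≡ 50; y = λ·(32 - 50) - 54 ≡ 45. → (50, 45)
double: tangent at (50, 45): λ = (3·50² + 19)/(2·45) ≡ 15/23. 23⁻¹ ≡ 35 (mod 67), so λ ≡ 15·35 ≡ 56.
  x = λ² - 50 - 50 = 3136 - 100 ≡ 21; y = λ·(50 - 21) - 45 ≡ 38. → (21, 38)
add P: (21, 38) + (62, 26). λ = (26 - 38)/(62 - 21) ≡ 55/41 mod 67. 41⁻¹ ≡ 18 (mod 67) since 41·18 = 738 ≡ 1, so λ ≡ 52.
  x = λ² - 21 - 62 = 2704 - 83 ≡ 8; y = λ·(21 - 8) - 38 ≡ 35. → (8, 35)

(8, 35)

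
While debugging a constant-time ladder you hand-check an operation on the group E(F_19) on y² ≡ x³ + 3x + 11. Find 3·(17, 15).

Write G = (17, 15).
Repeated addition: build up to 3G.
2G: tangent at (17, 15): λ = (3·17² + 3)/(2·15) ≡ 15/11. 11⁻¹ ≡ 7 (mod 19), so λ ≡ 15·7 ≡ 10.
  x = λ² - 17 - 17 = 100 - 34 ≡ 9; y = λ·(17 - 9) - 15 ≡ 8. → (9, 8)
3G: (9, 8) + (17, 15). λ = (15 - 8)/(17 - 9) ≡ 7/8 mod 19. 8⁻¹ ≡ 12 (mod 19), so λ ≡ 8.
  x = λ² - 9 - 17 = 64 - 26 ≡ 0; y = λ·(9 - 0) - 8 ≡ 7. → (0, 7)

(0, 7)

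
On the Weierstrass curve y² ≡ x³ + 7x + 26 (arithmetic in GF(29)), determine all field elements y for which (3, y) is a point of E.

x³ + 7x + 26 = 74 ≡ 16 (mod 29).
Square roots of 16 mod 29: 4 and 25 (since 4² = 16 ≡ 16).

4, 25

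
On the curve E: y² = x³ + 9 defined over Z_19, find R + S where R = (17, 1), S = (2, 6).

(17, 1) + (2, 6). λ = (6 - 1)/(2 - 17) ≡ 5/4 mod 19. 4⁻¹ ≡ 5 (mod 19) since 4·5 = 20 ≡ 1, so λ ≡ 6.
  x = λ² - 17 - 2 = 36 - 19 ≡ 17; y = λ·(17 - 17) - 1 ≡ 18. → (17, 18)

(17, 18)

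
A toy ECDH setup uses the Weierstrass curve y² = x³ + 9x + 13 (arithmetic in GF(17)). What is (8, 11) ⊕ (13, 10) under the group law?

(11, 10)

(8, 11) + (13, 10). λ = (10 - 11)/(13 - 8) ≡ 16/5 mod 17. 5⁻¹ ≡ 7 (mod 17), so λ ≡ 10.
  x = λ² - 8 - 13 = 100 - 21 ≡ 11; y = λ·(8 - 11) - 11 ≡ 10. → (11, 10)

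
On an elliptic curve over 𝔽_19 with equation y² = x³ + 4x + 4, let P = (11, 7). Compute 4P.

(5, 4)

Repeated addition: build up to 4P.
2P: tangent at (11, 7): λ = (3·11² + 4)/(2·7) ≡ 6/14. 14⁻¹ ≡ 15 (mod 19), so λ ≡ 6·15 ≡ 14.
  x = λ² - 11 - 11 = 196 - 22 ≡ 3; y = λ·(11 - 3) - 7 ≡ 10. → (3, 10)
3P: (3, 10) + (11, 7). λ = (7 - 10)/(11 - 3) ≡ 16/8 mod 19. 8⁻¹ ≡ 12 (mod 19) since 8·12 = 96 ≡ 1, so λ ≡ 2.
  x = λ² - 3 - 11 = 4 - 14 ≡ 9; y = λ·(3 - 9) - 10 ≡ 16. → (9, 16)
4P: (9, 16) + (11, 7). λ = (7 - 16)/(11 - 9) ≡ 10/2 mod 19. 2⁻¹ ≡ 10 (mod 19) since 2·10 = 20 ≡ 1, so λ ≡ 5.
  x = λ² - 9 - 11 = 25 - 20 ≡ 5; y = λ·(9 - 5) - 16 ≡ 4. → (5, 4)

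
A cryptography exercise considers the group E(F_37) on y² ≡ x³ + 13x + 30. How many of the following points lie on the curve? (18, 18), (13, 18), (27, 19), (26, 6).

(18, 18): 18² ≡ 28, rhs ≡ 28 → on.
(13, 18): 18² ≡ 28, rhs ≡ 28 → on.
(27, 19): 19² ≡ 28, rhs ≡ 10 → off.
(26, 6): 6² ≡ 36, rhs ≡ 36 → on.

3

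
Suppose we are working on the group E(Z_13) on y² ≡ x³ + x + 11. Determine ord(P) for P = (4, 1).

3

2P: tangent at (4, 1): λ = (3·4² + 1)/(2·1) ≡ 10/2. 2⁻¹ ≡ 7 (mod 13), so λ ≡ 10·7 ≡ 5.
  x = λ² - 4 - 4 = 25 - 8 ≡ 4; y = λ·(4 - 4) - 1 ≡ 12. → (4, 12)
3P: (4, 12) + (4, 1): same x and y₁ ≡ -y₂, so the sum is O.
3P = O, so the order is 3.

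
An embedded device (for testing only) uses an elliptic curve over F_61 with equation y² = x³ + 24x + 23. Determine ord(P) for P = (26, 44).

2P: tangent at (26, 44): λ = (3·26² + 24)/(2·44) ≡ 39/27. 27⁻¹ ≡ 52 (mod 61), so λ ≡ 39·52 ≡ 15.
  x = λ² - 26 - 26 = 225 - 52 ≡ 51; y = λ·(26 - 51) - 44 ≡ 8. → (51, 8)
3P: (51, 8) + (26, 44). λ = (44 - 8)/(26 - 51) ≡ 36/36 mod 61. 36⁻¹ ≡ 39 (mod 61) since 36·39 = 1404 ≡ 1, so λ ≡ 1.
  x = λ² - 51 - 26 = 1 - 77 ≡ 46; y = λ·(51 - 46) - 8 ≡ 58. → (46, 58)
4P: (46, 58) + (26, 44). λ = (44 - 58)/(26 - 46) ≡ 47/41 mod 61. 41⁻¹ ≡ 3 (mod 61), so λ ≡ 19.
  x = λ² - 46 - 26 = 361 - 72 ≡ 45; y = λ·(46 - 45) - 58 ≡ 22. → (45, 22)
5P: (45, 22) + (26, 44). λ = (44 - 22)/(26 - 45) ≡ 22/42 mod 61. 42⁻¹ ≡ 16 (mod 61) since 42·16 = 672 ≡ 1, so λ ≡ 47.
  x = λ² - 45 - 26 = 2209 - 71 ≡ 3; y = λ·(45 - 3) - 22 ≡ 0. → (3, 0)
6P: (3, 0) + (26, 44). λ = (44 - 0)/(26 - 3) ≡ 44/23 mod 61. 23⁻¹ ≡ 8 (mod 61), so λ ≡ 47.
  x = λ² - 3 - 26 = 2209 - 29 ≡ 45; y = λ·(3 - 45) - 0 ≡ 39. → (45, 39)
7P: (45, 39) + (26, 44). λ = (44 - 39)/(26 - 45) ≡ 5/42 mod 61. 42⁻¹ ≡ 16 (mod 61), so λ ≡ 19.
  x = λ² - 45 - 26 = 361 - 71 ≡ 46; y = λ·(45 - 46) - 39 ≡ 3. → (46, 3)
8P: (46, 3) + (26, 44). λ = (44 - 3)/(26 - 46) ≡ 41/41 mod 61. 41⁻¹ ≡ 3 (mod 61) since 41·3 = 123 ≡ 1, so λ ≡ 1.
  x = λ² - 46 - 26 = 1 - 72 ≡ 51; y = λ·(46 - 51) - 3 ≡ 53. → (51, 53)
9P: (51, 53) + (26, 44). λ = (44 - 53)/(26 - 51) ≡ 52/36 mod 61. 36⁻¹ ≡ 39 (mod 61), so λ ≡ 15.
  x = λ² - 51 - 26 = 225 - 77 ≡ 26; y = λ·(51 - 26) - 53 ≡ 17. → (26, 17)
10P: (26, 17) + (26, 44): same x and y₁ ≡ -y₂, so the sum is 𝒪.
10P = 𝒪, so the order is 10.

10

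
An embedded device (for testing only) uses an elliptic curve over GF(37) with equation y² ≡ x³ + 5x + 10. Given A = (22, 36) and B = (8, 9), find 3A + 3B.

(5, 7)

First 3A:
Repeated addition: build up to 3A.
2A: tangent at (22, 36): λ = (3·22² + 5)/(2·36) ≡ 14/35. 35⁻¹ ≡ 18 (mod 37) since 35·18 = 630 ≡ 1, so λ ≡ 14·18 ≡ 30.
  x = λ² - 22 - 22 = 900 - 44 ≡ 5; y = λ·(22 - 5) - 36 ≡ 30. → (5, 30)
3A: (5, 30) + (22, 36). λ = (36 - 30)/(22 - 5) ≡ 6/17 mod 37. 17⁻¹ ≡ 24 (mod 37) since 17·24 = 408 ≡ 1, so λ ≡ 33.
  x = λ² - 5 - 22 = 1089 - 27 ≡ 26; y = λ·(5 - 26) - 30 ≡ 17. → (26, 17)
3A = (26, 17).
Next 3B:
Repeated addition: build up to 3B.
2B: tangent at (8, 9): λ = (3·8² + 5)/(2·9) ≡ 12/18. 18⁻¹ ≡ 35 (mod 37), so λ ≡ 12·35 ≡ 13.
  x = λ² - 8 - 8 = 169 - 16 ≡ 5; y = λ·(8 - 5) - 9 ≡ 30. → (5, 30)
3B: (5, 30) + (8, 9). λ = (9 - 30)/(8 - 5) ≡ 16/3 mod 37. 3⁻¹ ≡ 25 (mod 37), so λ ≡ 30.
  x = λ² - 5 - 8 = 900 - 13 ≡ 36; y = λ·(5 - 36) - 30 ≡ 2. → (36, 2)
3B = (36, 2).
Finally 3A + 3B:
(26, 17) + (36, 2). λ = (2 - 17)/(36 - 26) ≡ 22/10 mod 37. 10⁻¹ ≡ 26 (mod 37), so λ ≡ 17.
  x = λ² - 26 - 36 = 289 - 62 ≡ 5; y = λ·(26 - 5) - 17 ≡ 7. → (5, 7)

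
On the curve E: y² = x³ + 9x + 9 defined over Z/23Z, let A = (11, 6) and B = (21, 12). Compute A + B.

(7, 1)

(11, 6) + (21, 12). λ = (12 - 6)/(21 - 11) ≡ 6/10 mod 23. 10⁻¹ ≡ 7 (mod 23) since 10·7 = 70 ≡ 1, so λ ≡ 19.
  x = λ² - 11 - 21 = 361 - 32 ≡ 7; y = λ·(11 - 7) - 6 ≡ 1. → (7, 1)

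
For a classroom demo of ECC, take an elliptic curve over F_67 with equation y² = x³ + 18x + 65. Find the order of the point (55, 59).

2P: tangent at (55, 59): λ = (3·55² + 18)/(2·59) ≡ 48/51. 51⁻¹ ≡ 46 (mod 67) since 51·46 = 2346 ≡ 1, so λ ≡ 48·46 ≡ 64.
  x = λ² - 55 - 55 = 4096 - 110 ≡ 33; y = λ·(55 - 33) - 59 ≡ 9. → (33, 9)
3P: (33, 9) + (55, 59). λ = (59 - 9)/(55 - 33) ≡ 50/22 mod 67. 22⁻¹ ≡ 64 (mod 67), so λ ≡ 51.
  x = λ² - 33 - 55 = 2601 - 88 ≡ 34; y = λ·(33 - 34) - 9 ≡ 7. → (34, 7)
4P: (34, 7) + (55, 59). λ = (59 - 7)/(55 - 34) ≡ 52/21 mod 67. 21⁻¹ ≡ 16 (mod 67), so λ ≡ 28.
  x = λ² - 34 - 55 = 784 - 89 ≡ 25; y = λ·(34 - 25) - 7 ≡ 44. → (25, 44)
5P: (25, 44) + (55, 59). λ = (59 - 44)/(55 - 25) ≡ 15/30 mod 67. 30⁻¹ ≡ 38 (mod 67), so λ ≡ 34.
  x = λ² - 25 - 55 = 1156 - 80 ≡ 4; y = λ·(25 - 4) - 44 ≡ 0. → (4, 0)
6P: (4, 0) + (55, 59). λ = (59 - 0)/(55 - 4) ≡ 59/51 mod 67. 51⁻¹ ≡ 46 (mod 67), so λ ≡ 34.
  x = λ² - 4 - 55 = 1156 - 59 ≡ 25; y = λ·(4 - 25) - 0 ≡ 23. → (25, 23)
7P: (25, 23) + (55, 59). λ = (59 - 23)/(55 - 25) ≡ 36/30 mod 67. 30⁻¹ ≡ 38 (mod 67) since 30·38 = 1140 ≡ 1, so λ ≡ 28.
  x = λ² - 25 - 55 = 784 - 80 ≡ 34; y = λ·(25 - 34) - 23 ≡ 60. → (34, 60)
8P: (34, 60) + (55, 59). λ = (59 - 60)/(55 - 34) ≡ 66/21 mod 67. 21⁻¹ ≡ 16 (mod 67), so λ ≡ 51.
  x = λ² - 34 - 55 = 2601 - 89 ≡ 33; y = λ·(34 - 33) - 60 ≡ 58. → (33, 58)
9P: (33, 58) + (55, 59). λ = (59 - 58)/(55 - 33) ≡ 1/22 mod 67. 22⁻¹ ≡ 64 (mod 67) since 22·64 = 1408 ≡ 1, so λ ≡ 64.
  x = λ² - 33 - 55 = 4096 - 88 ≡ 55; y = λ·(33 - 55) - 58 ≡ 8. → (55, 8)
10P: (55, 8) + (55, 59): same x and y₁ ≡ -y₂, so the sum is O.
10P = O, so the order is 10.

10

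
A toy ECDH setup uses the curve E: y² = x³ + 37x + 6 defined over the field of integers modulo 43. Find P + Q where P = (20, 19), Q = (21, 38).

(19, 0)

(20, 19) + (21, 38). λ = (38 - 19)/(21 - 20) ≡ 19/1 mod 43. 1⁻¹ ≡ 1 (mod 43) since 1·1 = 1 ≡ 1, so λ ≡ 19.
  x = λ² - 20 - 21 = 361 - 41 ≡ 19; y = λ·(20 - 19) - 19 ≡ 0. → (19, 0)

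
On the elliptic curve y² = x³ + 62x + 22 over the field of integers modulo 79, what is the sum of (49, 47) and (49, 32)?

O

The two points share x = 49 and their y-coordinates satisfy 47 + 32 ≡ 0 (mod 79), so they are inverses. Their sum is 𝒪.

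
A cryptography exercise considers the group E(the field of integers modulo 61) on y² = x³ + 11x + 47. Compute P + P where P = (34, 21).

tangent at (34, 21): λ = (3·34² + 11)/(2·21) ≡ 2/42. 42⁻¹ ≡ 16 (mod 61) since 42·16 = 672 ≡ 1, so λ ≡ 2·16 ≡ 32.
  x = λ² - 34 - 34 = 1024 - 68 ≡ 41; y = λ·(34 - 41) - 21 ≡ 60. → (41, 60)

(41, 60)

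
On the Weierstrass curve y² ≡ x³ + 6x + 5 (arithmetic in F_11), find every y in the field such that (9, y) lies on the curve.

none

x³ + 6x + 5 = 788 ≡ 7 (mod 11).
7 is a non-residue mod 11; no y exists.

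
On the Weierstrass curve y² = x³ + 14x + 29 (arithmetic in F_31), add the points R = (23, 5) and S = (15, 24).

(3, 25)

(23, 5) + (15, 24). λ = (24 - 5)/(15 - 23) ≡ 19/23 mod 31. 23⁻¹ ≡ 27 (mod 31), so λ ≡ 17.
  x = λ² - 23 - 15 = 289 - 38 ≡ 3; y = λ·(23 - 3) - 5 ≡ 25. → (3, 25)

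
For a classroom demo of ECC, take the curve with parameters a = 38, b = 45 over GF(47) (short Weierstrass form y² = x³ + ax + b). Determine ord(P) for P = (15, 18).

6

2P: tangent at (15, 18): λ = (3·15² + 38)/(2·18) ≡ 8/36. 36⁻¹ ≡ 17 (mod 47), so λ ≡ 8·17 ≡ 42.
  x = λ² - 15 - 15 = 1764 - 30 ≡ 42; y = λ·(15 - 42) - 18 ≡ 23. → (42, 23)
3P: (42, 23) + (15, 18). λ = (18 - 23)/(15 - 42) ≡ 42/20 mod 47. 20⁻¹ ≡ 40 (mod 47) since 20·40 = 800 ≡ 1, so λ ≡ 35.
  x = λ² - 42 - 15 = 1225 - 57 ≡ 40; y = λ·(42 - 40) - 23 ≡ 0. → (40, 0)
4P: (40, 0) + (15, 18). λ = (18 - 0)/(15 - 40) ≡ 18/22 mod 47. 22⁻¹ ≡ 15 (mod 47), so λ ≡ 35.
  x = λ² - 40 - 15 = 1225 - 55 ≡ 42; y = λ·(40 - 42) - 0 ≡ 24. → (42, 24)
5P: (42, 24) + (15, 18). λ = (18 - 24)/(15 - 42) ≡ 41/20 mod 47. 20⁻¹ ≡ 40 (mod 47), so λ ≡ 42.
  x = λ² - 42 - 15 = 1764 - 57 ≡ 15; y = λ·(42 - 15) - 24 ≡ 29. → (15, 29)
6P: (15, 29) + (15, 18): same x and y₁ ≡ -y₂, so the sum is O.
6P = O, so the order is 6.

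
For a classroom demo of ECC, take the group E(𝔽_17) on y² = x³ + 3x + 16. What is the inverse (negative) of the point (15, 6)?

(15, 11)

-(15, 6) = (15, -6 mod 17) = (15, 11).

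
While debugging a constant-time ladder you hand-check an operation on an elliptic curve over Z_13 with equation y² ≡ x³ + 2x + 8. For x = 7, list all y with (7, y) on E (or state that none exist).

1, 12

x³ + 2x + 8 = 365 ≡ 1 (mod 13).
Square roots of 1 mod 13: 1 and 12 (since 1² = 1 ≡ 1).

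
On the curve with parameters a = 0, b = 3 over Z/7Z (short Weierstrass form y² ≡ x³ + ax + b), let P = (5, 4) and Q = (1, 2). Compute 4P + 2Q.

(4, 5)

First 4P:
Repeated addition: build up to 4P.
2P: tangent at (5, 4): λ = (3·5² + 0)/(2·4) ≡ 5/1. 1⁻¹ ≡ 1 (mod 7), so λ ≡ 5·1 ≡ 5.
  x = λ² - 5 - 5 = 25 - 10 ≡ 1; y = λ·(5 - 1) - 4 ≡ 2. → (1, 2)
3P: (1, 2) + (5, 4). λ = (4 - 2)/(5 - 1) ≡ 2/4 mod 7. 4⁻¹ ≡ 2 (mod 7) since 4·2 = 8 ≡ 1, so λ ≡ 4.
  x = λ² - 1 - 5 = 16 - 6 ≡ 3; y = λ·(1 - 3) - 2 ≡ 4. → (3, 4)
4P: (3, 4) + (5, 4). λ = (4 - 4)/(5 - 3) ≡ 0/2 mod 7. 2⁻¹ ≡ 4 (mod 7) since 2·4 = 8 ≡ 1, so λ ≡ 0.
  x = λ² - 3 - 5 = 0 - 8 ≡ 6; y = λ·(3 - 6) - 4 ≡ 3. → (6, 3)
4P = (6, 3).
Next 2Q:
Repeated addition: build up to 2Q.
2Q: tangent at (1, 2): λ = (3·1² + 0)/(2·2) ≡ 3/4. 4⁻¹ ≡ 2 (mod 7), so λ ≡ 3·2 ≡ 6.
  x = λ² - 1 - 1 = 36 - 2 ≡ 6; y = λ·(1 - 6) - 2 ≡ 3. → (6, 3)
2Q = (6, 3).
Finally 4P + 2Q:
tangent at (6, 3): λ = (3·6² + 0)/(2·3) ≡ 3/6. 6⁻¹ ≡ 6 (mod 7) since 6·6 = 36 ≡ 1, so λ ≡ 3·6 ≡ 4.
  x = λ² - 6 - 6 = 16 - 12 ≡ 4; y = λ·(6 - 4) - 3 ≡ 5. → (4, 5)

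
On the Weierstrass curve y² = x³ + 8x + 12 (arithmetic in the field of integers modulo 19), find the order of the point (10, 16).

3

2P: tangent at (10, 16): λ = (3·10² + 8)/(2·16) ≡ 4/13. 13⁻¹ ≡ 3 (mod 19), so λ ≡ 4·3 ≡ 12.
  x = λ² - 10 - 10 = 144 - 20 ≡ 10; y = λ·(10 - 10) - 16 ≡ 3. → (10, 3)
3P: (10, 3) + (10, 16): same x and y₁ ≡ -y₂, so the sum is 𝒪.
3P = 𝒪, so the order is 3.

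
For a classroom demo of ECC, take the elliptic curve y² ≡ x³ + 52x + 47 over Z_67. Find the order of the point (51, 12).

8

2P: tangent at (51, 12): λ = (3·51² + 52)/(2·12) ≡ 16/24. 24⁻¹ ≡ 14 (mod 67), so λ ≡ 16·14 ≡ 23.
  x = λ² - 51 - 51 = 529 - 102 ≡ 25; y = λ·(51 - 25) - 12 ≡ 50. → (25, 50)
3P: (25, 50) + (51, 12). λ = (12 - 50)/(51 - 25) ≡ 29/26 mod 67. 26⁻¹ ≡ 49 (mod 67), so λ ≡ 14.
  x = λ² - 25 - 51 = 196 - 76 ≡ 53; y = λ·(25 - 53) - 50 ≡ 27. → (53, 27)
4P: (53, 27) + (51, 12). λ = (12 - 27)/(51 - 53) ≡ 52/65 mod 67. 65⁻¹ ≡ 33 (mod 67), so λ ≡ 41.
  x = λ² - 53 - 51 = 1681 - 104 ≡ 36; y = λ·(53 - 36) - 27 ≡ 0. → (36, 0)
5P: (36, 0) + (51, 12). λ = (12 - 0)/(51 - 36) ≡ 12/15 mod 67. 15⁻¹ ≡ 9 (mod 67), so λ ≡ 41.
  x = λ² - 36 - 51 = 1681 - 87 ≡ 53; y = λ·(36 - 53) - 0 ≡ 40. → (53, 40)
6P: (53, 40) + (51, 12). λ = (12 - 40)/(51 - 53) ≡ 39/65 mod 67. 65⁻¹ ≡ 33 (mod 67) since 65·33 = 2145 ≡ 1, so λ ≡ 14.
  x = λ² - 53 - 51 = 196 - 104 ≡ 25; y = λ·(53 - 25) - 40 ≡ 17. → (25, 17)
7P: (25, 17) + (51, 12). λ = (12 - 17)/(51 - 25) ≡ 62/26 mod 67. 26⁻¹ ≡ 49 (mod 67), so λ ≡ 23.
  x = λ² - 25 - 51 = 529 - 76 ≡ 51; y = λ·(25 - 51) - 17 ≡ 55. → (51, 55)
8P: (51, 55) + (51, 12): same x and y₁ ≡ -y₂, so the sum is O.
8P = O, so the order is 8.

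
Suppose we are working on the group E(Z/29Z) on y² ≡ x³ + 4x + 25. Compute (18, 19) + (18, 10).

The two points share x = 18 and their y-coordinates satisfy 19 + 10 ≡ 0 (mod 29), so they are inverses. Their sum is 𝒪.

O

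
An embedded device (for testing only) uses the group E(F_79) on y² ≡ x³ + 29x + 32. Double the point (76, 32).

tangent at (76, 32): λ = (3·76² + 29)/(2·32) ≡ 56/64. 64⁻¹ ≡ 21 (mod 79) since 64·21 = 1344 ≡ 1, so λ ≡ 56·21 ≡ 70.
  x = λ² - 76 - 76 = 4900 - 152 ≡ 8; y = λ·(76 - 8) - 32 ≡ 67. → (8, 67)

(8, 67)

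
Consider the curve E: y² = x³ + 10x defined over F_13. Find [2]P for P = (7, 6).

tangent at (7, 6): λ = (3·7² + 10)/(2·6) ≡ 1/12. 12⁻¹ ≡ 12 (mod 13) since 12·12 = 144 ≡ 1, so λ ≡ 1·12 ≡ 12.
  x = λ² - 7 - 7 = 144 - 14 ≡ 0; y = λ·(7 - 0) - 6 ≡ 0. → (0, 0)

(0, 0)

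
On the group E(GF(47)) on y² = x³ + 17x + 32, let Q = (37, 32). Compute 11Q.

(0, 28)

Repeated addition: build up to 11Q.
2Q: tangent at (37, 32): λ = (3·37² + 17)/(2·32) ≡ 35/17. 17⁻¹ ≡ 36 (mod 47) since 17·36 = 612 ≡ 1, so λ ≡ 35·36 ≡ 38.
  x = λ² - 37 - 37 = 1444 - 74 ≡ 7; y = λ·(37 - 7) - 32 ≡ 27. → (7, 27)
3Q: (7, 27) + (37, 32). λ = (32 - 27)/(37 - 7) ≡ 5/30 mod 47. 30⁻¹ ≡ 11 (mod 47) since 30·11 = 330 ≡ 1, so λ ≡ 8.
  x = λ² - 7 - 37 = 64 - 44 ≡ 20; y = λ·(7 - 20) - 27 ≡ 10. → (20, 10)
4Q: (20, 10) + (37, 32). λ = (32 - 10)/(37 - 20) ≡ 22/17 mod 47. 17⁻¹ ≡ 36 (mod 47), so λ ≡ 40.
  x = λ² - 20 - 37 = 1600 - 57 ≡ 39; y = λ·(20 - 39) - 10 ≡ 29. → (39, 29)
5Q: (39, 29) + (37, 32). λ = (32 - 29)/(37 - 39) ≡ 3/45 mod 47. 45⁻¹ ≡ 23 (mod 47) since 45·23 = 1035 ≡ 1, so λ ≡ 22.
  x = λ² - 39 - 37 = 484 - 76 ≡ 32; y = λ·(39 - 32) - 29 ≡ 31. → (32, 31)
6Q: (32, 31) + (37, 32). λ = (32 - 31)/(37 - 32) ≡ 1/5 mod 47. 5⁻¹ ≡ 19 (mod 47), so λ ≡ 19.
  x = λ² - 32 - 37 = 361 - 69 ≡ 10; y = λ·(32 - 10) - 31 ≡ 11. → (10, 11)
7Q: (10, 11) + (37, 32). λ = (32 - 11)/(37 - 10) ≡ 21/27 mod 47. 27⁻¹ ≡ 7 (mod 47) since 27·7 = 189 ≡ 1, so λ ≡ 6.
  x = λ² - 10 - 37 = 36 - 47 ≡ 36; y = λ·(10 - 36) - 11 ≡ 21. → (36, 21)
8Q: (36, 21) + (37, 32). λ = (32 - 21)/(37 - 36) ≡ 11/1 mod 47. 1⁻¹ ≡ 1 (mod 47) since 1·1 = 1 ≡ 1, so λ ≡ 11.
  x = λ² - 36 - 37 = 121 - 73 ≡ 1; y = λ·(36 - 1) - 21 ≡ 35. → (1, 35)
9Q: (1, 35) + (37, 32). λ = (32 - 35)/(37 - 1) ≡ 44/36 mod 47. 36⁻¹ ≡ 17 (mod 47) since 36·17 = 612 ≡ 1, so λ ≡ 43.
  x = λ² - 1 - 37 = 1849 - 38 ≡ 25; y = λ·(1 - 25) - 35 ≡ 14. → (25, 14)
10Q: (25, 14) + (37, 32). λ = (32 - 14)/(37 - 25) ≡ 18/12 mod 47. 12⁻¹ ≡ 4 (mod 47), so λ ≡ 25.
  x = λ² - 25 - 37 = 625 - 62 ≡ 46; y = λ·(25 - 46) - 14 ≡ 25. → (46, 25)
11Q: (46, 25) + (37, 32). λ = (32 - 25)/(37 - 46) ≡ 7/38 mod 47. 38⁻¹ ≡ 26 (mod 47) since 38·26 = 988 ≡ 1, so λ ≡ 41.
  x = λ² - 46 - 37 = 1681 - 83 ≡ 0; y = λ·(46 - 0) - 25 ≡ 28. → (0, 28)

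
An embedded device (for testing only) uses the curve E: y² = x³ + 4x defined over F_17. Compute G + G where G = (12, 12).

(9, 0)

tangent at (12, 12): λ = (3·12² + 4)/(2·12) ≡ 11/7. 7⁻¹ ≡ 5 (mod 17), so λ ≡ 11·5 ≡ 4.
  x = λ² - 12 - 12 = 16 - 24 ≡ 9; y = λ·(12 - 9) - 12 ≡ 0. → (9, 0)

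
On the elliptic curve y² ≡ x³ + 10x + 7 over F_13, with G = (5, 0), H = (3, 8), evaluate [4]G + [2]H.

First 4G:
Repeated addition: build up to 4G.
2G: (5, 0) + (5, 0): same x and y₁ ≡ -y₂, so the sum is O.
3G: O + (5, 0) = (5, 0) (identity).
4G: (5, 0) + (5, 0): same x and y₁ ≡ -y₂, so the sum is O.
4G = O.
Next 2H:
Repeated addition: build up to 2H.
2H: tangent at (3, 8): λ = (3·3² + 10)/(2·8) ≡ 11/3. 3⁻¹ ≡ 9 (mod 13) since 3·9 = 27 ≡ 1, so λ ≡ 11·9 ≡ 8.
  x = λ² - 3 - 3 = 64 - 6 ≡ 6; y = λ·(3 - 6) - 8 ≡ 7. → (6, 7)
2H = (6, 7).
Finally 4G + 2H:
O + (6, 7) = (6, 7) (identity).

(6, 7)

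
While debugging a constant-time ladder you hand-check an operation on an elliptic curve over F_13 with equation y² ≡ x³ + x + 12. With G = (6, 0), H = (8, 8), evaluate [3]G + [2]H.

First 3G:
Repeated addition: build up to 3G.
2G: (6, 0) + (6, 0): same x and y₁ ≡ -y₂, so the sum is 𝒪.
3G: 𝒪 + (6, 0) = (6, 0) (identity).
3G = (6, 0).
Next 2H:
Repeated addition: build up to 2H.
2H: tangent at (8, 8): λ = (3·8² + 1)/(2·8) ≡ 11/3. 3⁻¹ ≡ 9 (mod 13) since 3·9 = 27 ≡ 1, so λ ≡ 11·9 ≡ 8.
  x = λ² - 8 - 8 = 64 - 16 ≡ 9; y = λ·(8 - 9) - 8 ≡ 10. → (9, 10)
2H = (9, 10).
Finally 3G + 2H:
(6, 0) + (9, 10). λ = (10 - 0)/(9 - 6) ≡ 10/3 mod 13. 3⁻¹ ≡ 9 (mod 13), so λ ≡ 12.
  x = λ² - 6 - 9 = 144 - 15 ≡ 12; y = λ·(6 - 12) - 0 ≡ 6. → (12, 6)

(12, 6)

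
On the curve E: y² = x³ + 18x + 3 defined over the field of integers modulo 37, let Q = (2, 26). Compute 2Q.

tangent at (2, 26): λ = (3·2² + 18)/(2·26) ≡ 30/15. 15⁻¹ ≡ 5 (mod 37), so λ ≡ 30·5 ≡ 2.
  x = λ² - 2 - 2 = 4 - 4 ≡ 0; y = λ·(2 - 0) - 26 ≡ 15. → (0, 15)

(0, 15)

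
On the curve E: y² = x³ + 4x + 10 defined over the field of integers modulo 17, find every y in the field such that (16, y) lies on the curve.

x³ + 4x + 10 = 4170 ≡ 5 (mod 17).
5 is a non-residue mod 17; no y exists.

none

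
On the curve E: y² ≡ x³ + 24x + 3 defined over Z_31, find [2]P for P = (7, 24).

(24, 22)

tangent at (7, 24): λ = (3·7² + 24)/(2·24) ≡ 16/17. 17⁻¹ ≡ 11 (mod 31), so λ ≡ 16·11 ≡ 21.
  x = λ² - 7 - 7 = 441 - 14 ≡ 24; y = λ·(7 - 24) - 24 ≡ 22. → (24, 22)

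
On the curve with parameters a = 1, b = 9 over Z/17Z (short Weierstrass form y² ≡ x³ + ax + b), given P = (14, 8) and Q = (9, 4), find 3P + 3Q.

(7, 11)

First 3P:
Repeated addition: build up to 3P.
2P: tangent at (14, 8): λ = (3·14² + 1)/(2·8) ≡ 11/16. 16⁻¹ ≡ 16 (mod 17), so λ ≡ 11·16 ≡ 6.
  x = λ² - 14 - 14 = 36 - 28 ≡ 8; y = λ·(14 - 8) - 8 ≡ 11. → (8, 11)
3P: (8, 11) + (14, 8). λ = (8 - 11)/(14 - 8) ≡ 14/6 mod 17. 6⁻¹ ≡ 3 (mod 17), so λ ≡ 8.
  x = λ² - 8 - 14 = 64 - 22 ≡ 8; y = λ·(8 - 8) - 11 ≡ 6. → (8, 6)
3P = (8, 6).
Next 3Q:
Repeated addition: build up to 3Q.
2Q: tangent at (9, 4): λ = (3·9² + 1)/(2·4) ≡ 6/8. 8⁻¹ ≡ 15 (mod 17) since 8·15 = 120 ≡ 1, so λ ≡ 6·15 ≡ 5.
  x = λ² - 9 - 9 = 25 - 18 ≡ 7; y = λ·(9 - 7) - 4 ≡ 6. → (7, 6)
3Q: (7, 6) + (9, 4). λ = (4 - 6)/(9 - 7) ≡ 15/2 mod 17. 2⁻¹ ≡ 9 (mod 17), so λ ≡ 16.
  x = λ² - 7 - 9 = 256 - 16 ≡ 2; y = λ·(7 - 2) - 6 ≡ 6. → (2, 6)
3Q = (2, 6).
Finally 3P + 3Q:
(8, 6) + (2, 6). λ = (6 - 6)/(2 - 8) ≡ 0/11 mod 17. 11⁻¹ ≡ 14 (mod 17) since 11·14 = 154 ≡ 1, so λ ≡ 0.
  x = λ² - 8 - 2 = 0 - 10 ≡ 7; y = λ·(8 - 7) - 6 ≡ 11. → (7, 11)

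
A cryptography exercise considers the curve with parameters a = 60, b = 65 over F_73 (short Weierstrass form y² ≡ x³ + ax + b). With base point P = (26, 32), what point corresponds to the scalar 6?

Double-and-add on 6 = (110)₂. Start with P = (26, 32) for the leading 1-bit.
double: tangent at (26, 32): λ = (3·26² + 60)/(2·32) ≡ 44/64. 64⁻¹ ≡ 8 (mod 73), so λ ≡ 44·8 ≡ 60.
  x = λ² - 26 - 26 = 3600 - 52 ≡ 44; y = λ·(26 - 44) - 32 ≡ 56. → (44, 56)
add P: (44, 56) + (26, 32). λ = (32 - 56)/(26 - 44) ≡ 49/55 mod 73. 55⁻¹ ≡ 4 (mod 73) since 55·4 = 220 ≡ 1, so λ ≡ 50.
  x = λ² - 44 - 26 = 2500 - 70 ≡ 21; y = λ·(44 - 21) - 56 ≡ 72. → (21, 72)
double: tangent at (21, 72): λ = (3·21² + 60)/(2·72) ≡ 69/71. 71⁻¹ ≡ 36 (mod 73), so λ ≡ 69·36 ≡ 2.
  x = λ² - 21 - 21 = 4 - 42 ≡ 35; y = λ·(21 - 35) - 72 ≡ 46. → (35, 46)

(35, 46)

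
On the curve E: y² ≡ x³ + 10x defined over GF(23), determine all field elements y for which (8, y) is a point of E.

x³ + 10x + 0 = 592 ≡ 17 (mod 23).
17 is a non-residue mod 23; no y exists.

none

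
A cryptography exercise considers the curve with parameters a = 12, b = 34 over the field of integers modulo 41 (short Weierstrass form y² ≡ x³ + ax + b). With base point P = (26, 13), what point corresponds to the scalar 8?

(25, 16)

Repeated addition: build up to 8P.
2P: tangent at (26, 13): λ = (3·26² + 12)/(2·13) ≡ 31/26. 26⁻¹ ≡ 30 (mod 41), so λ ≡ 31·30 ≡ 28.
  x = λ² - 26 - 26 = 784 - 52 ≡ 35; y = λ·(26 - 35) - 13 ≡ 22. → (35, 22)
3P: (35, 22) + (26, 13). λ = (13 - 22)/(26 - 35) ≡ 32/32 mod 41. 32⁻¹ ≡ 9 (mod 41), so λ ≡ 1.
  x = λ² - 35 - 26 = 1 - 61 ≡ 22; y = λ·(35 - 22) - 22 ≡ 32. → (22, 32)
4P: (22, 32) + (26, 13). λ = (13 - 32)/(26 - 22) ≡ 22/4 mod 41. 4⁻¹ ≡ 31 (mod 41) since 4·31 = 124 ≡ 1, so λ ≡ 26.
  x = λ² - 22 - 26 = 676 - 48 ≡ 13; y = λ·(22 - 13) - 32 ≡ 38. → (13, 38)
5P: (13, 38) + (26, 13). λ = (13 - 38)/(26 - 13) ≡ 16/13 mod 41. 13⁻¹ ≡ 19 (mod 41) since 13·19 = 247 ≡ 1, so λ ≡ 17.
  x = λ² - 13 - 26 = 289 - 39 ≡ 4; y = λ·(13 - 4) - 38 ≡ 33. → (4, 33)
6P: (4, 33) + (26, 13). λ = (13 - 33)/(26 - 4) ≡ 21/22 mod 41. 22⁻¹ ≡ 28 (mod 41), so λ ≡ 14.
  x = λ² - 4 - 26 = 196 - 30 ≡ 2; y = λ·(4 - 2) - 33 ≡ 36. → (2, 36)
7P: (2, 36) + (26, 13). λ = (13 - 36)/(26 - 2) ≡ 18/24 mod 41. 24⁻¹ ≡ 12 (mod 41) since 24·12 = 288 ≡ 1, so λ ≡ 11.
  x = λ² - 2 - 26 = 121 - 28 ≡ 11; y = λ·(2 - 11) - 36 ≡ 29. → (11, 29)
8P: (11, 29) + (26, 13). λ = (13 - 29)/(26 - 11) ≡ 25/15 mod 41. 15⁻¹ ≡ 11 (mod 41) since 15·11 = 165 ≡ 1, so λ ≡ 29.
  x = λ² - 11 - 26 = 841 - 37 ≡ 25; y = λ·(11 - 25) - 29 ≡ 16. → (25, 16)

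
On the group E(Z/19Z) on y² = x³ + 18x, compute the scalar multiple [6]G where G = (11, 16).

Double-and-add on 6 = (110)₂. Start with G = (11, 16) for the leading 1-bit.
double: tangent at (11, 16): λ = (3·11² + 18)/(2·16) ≡ 1/13. 13⁻¹ ≡ 3 (mod 19), so λ ≡ 1·3 ≡ 3.
  x = λ² - 11 - 11 = 9 - 22 ≡ 6; y = λ·(11 - 6) - 16 ≡ 18. → (6, 18)
add G: (6, 18) + (11, 16). λ = (16 - 18)/(11 - 6) ≡ 17/5 mod 19. 5⁻¹ ≡ 4 (mod 19), so λ ≡ 11.
  x = λ² - 6 - 11 = 121 - 17 ≡ 9; y = λ·(6 - 9) - 18 ≡ 6. → (9, 6)
double: tangent at (9, 6): λ = (3·9² + 18)/(2·6) ≡ 14/12. 12⁻¹ ≡ 8 (mod 19), so λ ≡ 14·8 ≡ 17.
  x = λ² - 9 - 9 = 289 - 18 ≡ 5; y = λ·(9 - 5) - 6 ≡ 5. → (5, 5)

(5, 5)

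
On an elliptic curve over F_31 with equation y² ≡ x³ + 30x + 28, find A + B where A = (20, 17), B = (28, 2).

(18, 18)

(20, 17) + (28, 2). λ = (2 - 17)/(28 - 20) ≡ 16/8 mod 31. 8⁻¹ ≡ 4 (mod 31), so λ ≡ 2.
  x = λ² - 20 - 28 = 4 - 48 ≡ 18; y = λ·(20 - 18) - 17 ≡ 18. → (18, 18)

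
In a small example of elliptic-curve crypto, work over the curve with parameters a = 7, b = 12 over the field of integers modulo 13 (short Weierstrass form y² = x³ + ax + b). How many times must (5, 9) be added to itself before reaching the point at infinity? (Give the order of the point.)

8

2P: tangent at (5, 9): λ = (3·5² + 7)/(2·9) ≡ 4/5. 5⁻¹ ≡ 8 (mod 13), so λ ≡ 4·8 ≡ 6.
  x = λ² - 5 - 5 = 36 - 10 ≡ 0; y = λ·(5 - 0) - 9 ≡ 8. → (0, 8)
3P: (0, 8) + (5, 9). λ = (9 - 8)/(5 - 0) ≡ 1/5 mod 13. 5⁻¹ ≡ 8 (mod 13), so λ ≡ 8.
  x = λ² - 0 - 5 = 64 - 5 ≡ 7; y = λ·(0 - 7) - 8 ≡ 1. → (7, 1)
4P: (7, 1) + (5, 9). λ = (9 - 1)/(5 - 7) ≡ 8/11 mod 13. 11⁻¹ ≡ 6 (mod 13) since 11·6 = 66 ≡ 1, so λ ≡ 9.
  x = λ² - 7 - 5 = 81 - 12 ≡ 4; y = λ·(7 - 4) - 1 ≡ 0. → (4, 0)
5P: (4, 0) + (5, 9). λ = (9 - 0)/(5 - 4) ≡ 9/1 mod 13. 1⁻¹ ≡ 1 (mod 13), so λ ≡ 9.
  x = λ² - 4 - 5 = 81 - 9 ≡ 7; y = λ·(4 - 7) - 0 ≡ 12. → (7, 12)
6P: (7, 12) + (5, 9). λ = (9 - 12)/(5 - 7) ≡ 10/11 mod 13. 11⁻¹ ≡ 6 (mod 13), so λ ≡ 8.
  x = λ² - 7 - 5 = 64 - 12 ≡ 0; y = λ·(7 - 0) - 12 ≡ 5. → (0, 5)
7P: (0, 5) + (5, 9). λ = (9 - 5)/(5 - 0) ≡ 4/5 mod 13. 5⁻¹ ≡ 8 (mod 13), so λ ≡ 6.
  x = λ² - 0 - 5 = 36 - 5 ≡ 5; y = λ·(0 - 5) - 5 ≡ 4. → (5, 4)
8P: (5, 4) + (5, 9): same x and y₁ ≡ -y₂, so the sum is the point at infinity.
8P = the point at infinity, so the order is 8.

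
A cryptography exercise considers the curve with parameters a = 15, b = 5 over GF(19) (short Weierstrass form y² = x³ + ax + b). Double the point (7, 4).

(3, 1)

tangent at (7, 4): λ = (3·7² + 15)/(2·4) ≡ 10/8. 8⁻¹ ≡ 12 (mod 19) since 8·12 = 96 ≡ 1, so λ ≡ 10·12 ≡ 6.
  x = λ² - 7 - 7 = 36 - 14 ≡ 3; y = λ·(7 - 3) - 4 ≡ 1. → (3, 1)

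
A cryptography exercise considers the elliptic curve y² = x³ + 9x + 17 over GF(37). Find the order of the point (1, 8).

5

2P: tangent at (1, 8): λ = (3·1² + 9)/(2·8) ≡ 12/16. 16⁻¹ ≡ 7 (mod 37), so λ ≡ 12·7 ≡ 10.
  x = λ² - 1 - 1 = 100 - 2 ≡ 24; y = λ·(1 - 24) - 8 ≡ 21. → (24, 21)
3P: (24, 21) + (1, 8). λ = (8 - 21)/(1 - 24) ≡ 24/14 mod 37. 14⁻¹ ≡ 8 (mod 37) since 14·8 = 112 ≡ 1, so λ ≡ 7.
  x = λ² - 24 - 1 = 49 - 25 ≡ 24; y = λ·(24 - 24) - 21 ≡ 16. → (24, 16)
4P: (24, 16) + (1, 8). λ = (8 - 16)/(1 - 24) ≡ 29/14 mod 37. 14⁻¹ ≡ 8 (mod 37), so λ ≡ 10.
  x = λ² - 24 - 1 = 100 - 25 ≡ 1; y = λ·(24 - 1) - 16 ≡ 29. → (1, 29)
5P: (1, 29) + (1, 8): same x and y₁ ≡ -y₂, so the sum is ∞.
5P = ∞, so the order is 5.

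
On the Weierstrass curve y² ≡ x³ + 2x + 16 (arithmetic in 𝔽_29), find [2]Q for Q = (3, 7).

(23, 22)

tangent at (3, 7): λ = (3·3² + 2)/(2·7) ≡ 0/14. 14⁻¹ ≡ 27 (mod 29) since 14·27 = 378 ≡ 1, so λ ≡ 0·27 ≡ 0.
  x = λ² - 3 - 3 = 0 - 6 ≡ 23; y = λ·(3 - 23) - 7 ≡ 22. → (23, 22)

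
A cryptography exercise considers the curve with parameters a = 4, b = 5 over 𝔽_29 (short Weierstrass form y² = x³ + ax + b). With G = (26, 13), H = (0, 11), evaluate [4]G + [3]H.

(0, 11)

First 4G:
Double-and-add on 4 = (100)₂. Start with G = (26, 13) for the leading 1-bit.
double: tangent at (26, 13): λ = (3·26² + 4)/(2·13) ≡ 2/26. 26⁻¹ ≡ 19 (mod 29), so λ ≡ 2·19 ≡ 9.
  x = λ² - 26 - 26 = 81 - 52 ≡ 0; y = λ·(26 - 0) - 13 ≡ 18. → (0, 18)
double: tangent at (0, 18): λ = (3·0² + 4)/(2·18) ≡ 4/7. 7⁻¹ ≡ 25 (mod 29), so λ ≡ 4·25 ≡ 13.
  x = λ² - 0 - 0 = 169 - 0 ≡ 24; y = λ·(0 - 24) - 18 ≡ 18. → (24, 18)
4G = (24, 18).
Next 3H:
Repeated addition: build up to 3H.
2H: tangent at (0, 11): λ = (3·0² + 4)/(2·11) ≡ 4/22. 22⁻¹ ≡ 4 (mod 29) since 22·4 = 88 ≡ 1, so λ ≡ 4·4 ≡ 16.
  x = λ² - 0 - 0 = 256 - 0 ≡ 24; y = λ·(0 - 24) - 11 ≡ 11. → (24, 11)
3H: (24, 11) + (0, 11). λ = (11 - 11)/(0 - 24) ≡ 0/5 mod 29. 5⁻¹ ≡ 6 (mod 29), so λ ≡ 0.
  x = λ² - 24 - 0 = 0 - 24 ≡ 5; y = λ·(24 - 5) - 11 ≡ 18. → (5, 18)
3H = (5, 18).
Finally 4G + 3H:
(24, 18) + (5, 18). λ = (18 - 18)/(5 - 24) ≡ 0/10 mod 29. 10⁻¹ ≡ 3 (mod 29), so λ ≡ 0.
  x = λ² - 24 - 5 = 0 - 29 ≡ 0; y = λ·(24 - 0) - 18 ≡ 11. → (0, 11)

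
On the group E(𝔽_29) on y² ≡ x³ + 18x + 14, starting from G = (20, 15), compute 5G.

Repeated addition: build up to 5G.
2G: tangent at (20, 15): λ = (3·20² + 18)/(2·15) ≡ 0/1. 1⁻¹ ≡ 1 (mod 29), so λ ≡ 0·1 ≡ 0.
  x = λ² - 20 - 20 = 0 - 40 ≡ 18; y = λ·(20 - 18) - 15 ≡ 14. → (18, 14)
3G: (18, 14) + (20, 15). λ = (15 - 14)/(20 - 18) ≡ 1/2 mod 29. 2⁻¹ ≡ 15 (mod 29) since 2·15 = 30 ≡ 1, so λ ≡ 15.
  x = λ² - 18 - 20 = 225 - 38 ≡ 13; y = λ·(18 - 13) - 14 ≡ 3. → (13, 3)
4G: (13, 3) + (20, 15). λ = (15 - 3)/(20 - 13) ≡ 12/7 mod 29. 7⁻¹ ≡ 25 (mod 29) since 7·25 = 175 ≡ 1, so λ ≡ 10.
  x = λ² - 13 - 20 = 100 - 33 ≡ 9; y = λ·(13 - 9) - 3 ≡ 8. → (9, 8)
5G: (9, 8) + (20, 15). λ = (15 - 8)/(20 - 9) ≡ 7/11 mod 29. 11⁻¹ ≡ 8 (mod 29), so λ ≡ 27.
  x = λ² - 9 - 20 = 729 - 29 ≡ 4; y = λ·(9 - 4) - 8 ≡ 11. → (4, 11)

(4, 11)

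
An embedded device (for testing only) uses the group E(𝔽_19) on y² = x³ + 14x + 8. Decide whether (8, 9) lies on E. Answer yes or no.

y² = 9² ≡ 5; x³ + 14x + 8 = 632 ≡ 5 (mod 19). 5 = 5.

yes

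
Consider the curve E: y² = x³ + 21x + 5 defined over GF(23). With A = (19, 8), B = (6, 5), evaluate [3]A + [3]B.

(7, 14)

First 3A:
Repeated addition: build up to 3A.
2A: tangent at (19, 8): λ = (3·19² + 21)/(2·8) ≡ 0/16. 16⁻¹ ≡ 13 (mod 23) since 16·13 = 208 ≡ 1, so λ ≡ 0·13 ≡ 0.
  x = λ² - 19 - 19 = 0 - 38 ≡ 8; y = λ·(19 - 8) - 8 ≡ 15. → (8, 15)
3A: (8, 15) + (19, 8). λ = (8 - 15)/(19 - 8) ≡ 16/11 mod 23. 11⁻¹ ≡ 21 (mod 23), so λ ≡ 14.
  x = λ² - 8 - 19 = 196 - 27 ≡ 8; y = λ·(8 - 8) - 15 ≡ 8. → (8, 8)
3A = (8, 8).
Next 3B:
Repeated addition: build up to 3B.
2B: tangent at (6, 5): λ = (3·6² + 21)/(2·5) ≡ 14/10. 10⁻¹ ≡ 7 (mod 23), so λ ≡ 14·7 ≡ 6.
  x = λ² - 6 - 6 = 36 - 12 ≡ 1; y = λ·(6 - 1) - 5 ≡ 2. → (1, 2)
3B: (1, 2) + (6, 5). λ = (5 - 2)/(6 - 1) ≡ 3/5 mod 23. 5⁻¹ ≡ 14 (mod 23), so λ ≡ 19.
  x = λ² - 1 - 6 = 361 - 7 ≡ 9; y = λ·(1 - 9) - 2 ≡ 7. → (9, 7)
3B = (9, 7).
Finally 3A + 3B:
(8, 8) + (9, 7). λ = (7 - 8)/(9 - 8) ≡ 22/1 mod 23. 1⁻¹ ≡ 1 (mod 23), so λ ≡ 22.
  x = λ² - 8 - 9 = 484 - 17 ≡ 7; y = λ·(8 - 7) - 8 ≡ 14. → (7, 14)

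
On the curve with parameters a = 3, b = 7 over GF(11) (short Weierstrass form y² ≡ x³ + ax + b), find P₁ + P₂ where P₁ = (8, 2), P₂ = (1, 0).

(5, 2)

(8, 2) + (1, 0). λ = (0 - 2)/(1 - 8) ≡ 9/4 mod 11. 4⁻¹ ≡ 3 (mod 11), so λ ≡ 5.
  x = λ² - 8 - 1 = 25 - 9 ≡ 5; y = λ·(8 - 5) - 2 ≡ 2. → (5, 2)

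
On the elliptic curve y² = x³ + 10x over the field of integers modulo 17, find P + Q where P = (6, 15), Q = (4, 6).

(6, 15) + (4, 6). λ = (6 - 15)/(4 - 6) ≡ 8/15 mod 17. 15⁻¹ ≡ 8 (mod 17), so λ ≡ 13.
  x = λ² - 6 - 4 = 169 - 10 ≡ 6; y = λ·(6 - 6) - 15 ≡ 2. → (6, 2)

(6, 2)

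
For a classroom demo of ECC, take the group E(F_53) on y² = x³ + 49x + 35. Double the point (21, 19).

tangent at (21, 19): λ = (3·21² + 49)/(2·19) ≡ 47/38. 38⁻¹ ≡ 7 (mod 53) since 38·7 = 266 ≡ 1, so λ ≡ 47·7 ≡ 11.
  x = λ² - 21 - 21 = 121 - 42 ≡ 26; y = λ·(21 - 26) - 19 ≡ 32. → (26, 32)

(26, 32)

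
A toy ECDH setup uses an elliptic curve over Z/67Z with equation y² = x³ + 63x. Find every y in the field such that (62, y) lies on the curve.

30, 37

x³ + 63x + 0 = 242234 ≡ 29 (mod 67).
Square roots of 29 mod 67: 30 and 37 (since 30² = 900 ≡ 29).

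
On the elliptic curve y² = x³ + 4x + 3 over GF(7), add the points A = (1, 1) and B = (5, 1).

(1, 1) + (5, 1). λ = (1 - 1)/(5 - 1) ≡ 0/4 mod 7. 4⁻¹ ≡ 2 (mod 7), so λ ≡ 0.
  x = λ² - 1 - 5 = 0 - 6 ≡ 1; y = λ·(1 - 1) - 1 ≡ 6. → (1, 6)

(1, 6)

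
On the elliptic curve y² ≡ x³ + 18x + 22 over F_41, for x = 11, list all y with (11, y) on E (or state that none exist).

x³ + 18x + 22 = 1551 ≡ 34 (mod 41).
34 is a non-residue mod 41; no y exists.

none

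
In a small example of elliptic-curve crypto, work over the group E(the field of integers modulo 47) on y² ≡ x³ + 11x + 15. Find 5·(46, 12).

(46, 35)

Write P = (46, 12).
Repeated addition: build up to 5P.
2P: tangent at (46, 12): λ = (3·46² + 11)/(2·12) ≡ 14/24. 24⁻¹ ≡ 2 (mod 47) since 24·2 = 48 ≡ 1, so λ ≡ 14·2 ≡ 28.
  x = λ² - 46 - 46 = 784 - 92 ≡ 34; y = λ·(46 - 34) - 12 ≡ 42. → (34, 42)
3P: (34, 42) + (46, 12). λ = (12 - 42)/(46 - 34) ≡ 17/12 mod 47. 12⁻¹ ≡ 4 (mod 47) since 12·4 = 48 ≡ 1, so λ ≡ 21.
  x = λ² - 34 - 46 = 441 - 80 ≡ 32; y = λ·(34 - 32) - 42 ≡ 0. → (32, 0)
4P: (32, 0) + (46, 12). λ = (12 - 0)/(46 - 32) ≡ 12/14 mod 47. 14⁻¹ ≡ 37 (mod 47), so λ ≡ 21.
  x = λ² - 32 - 46 = 441 - 78 ≡ 34; y = λ·(32 - 34) - 0 ≡ 5. → (34, 5)
5P: (34, 5) + (46, 12). λ = (12 - 5)/(46 - 34) ≡ 7/12 mod 47. 12⁻¹ ≡ 4 (mod 47) since 12·4 = 48 ≡ 1, so λ ≡ 28.
  x = λ² - 34 - 46 = 784 - 80 ≡ 46; y = λ·(34 - 46) - 5 ≡ 35. → (46, 35)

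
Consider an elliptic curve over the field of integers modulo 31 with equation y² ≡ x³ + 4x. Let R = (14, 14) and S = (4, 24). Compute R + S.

(14, 14) + (4, 24). λ = (24 - 14)/(4 - 14) ≡ 10/21 mod 31. 21⁻¹ ≡ 3 (mod 31), so λ ≡ 30.
  x = λ² - 14 - 4 = 900 - 18 ≡ 14; y = λ·(14 - 14) - 14 ≡ 17. → (14, 17)

(14, 17)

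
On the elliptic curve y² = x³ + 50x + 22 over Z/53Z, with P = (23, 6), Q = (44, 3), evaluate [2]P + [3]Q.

(13, 22)

First 2P:
Repeated addition: build up to 2P.
2P: tangent at (23, 6): λ = (3·23² + 50)/(2·6) ≡ 47/12. 12⁻¹ ≡ 31 (mod 53) since 12·31 = 372 ≡ 1, so λ ≡ 47·31 ≡ 26.
  x = λ² - 23 - 23 = 676 - 46 ≡ 47; y = λ·(23 - 47) - 6 ≡ 6. → (47, 6)
2P = (47, 6).
Next 3Q:
Repeated addition: build up to 3Q.
2Q: tangent at (44, 3): λ = (3·44² + 50)/(2·3) ≡ 28/6. 6⁻¹ ≡ 9 (mod 53), so λ ≡ 28·9 ≡ 40.
  x = λ² - 44 - 44 = 1600 - 88 ≡ 28; y = λ·(44 - 28) - 3 ≡ 1. → (28, 1)
3Q: (28, 1) + (44, 3). λ = (3 - 1)/(44 - 28) ≡ 2/16 mod 53. 16⁻¹ ≡ 10 (mod 53), so λ ≡ 20.
  x = λ² - 28 - 44 = 400 - 72 ≡ 10; y = λ·(28 - 10) - 1 ≡ 41. → (10, 41)
3Q = (10, 41).
Finally 2P + 3Q:
(47, 6) + (10, 41). λ = (41 - 6)/(10 - 47) ≡ 35/16 mod 53. 16⁻¹ ≡ 10 (mod 53), so λ ≡ 32.
  x = λ² - 47 - 10 = 1024 - 57 ≡ 13; y = λ·(47 - 13) - 6 ≡ 22. → (13, 22)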